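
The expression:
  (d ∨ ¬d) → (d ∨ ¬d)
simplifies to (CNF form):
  True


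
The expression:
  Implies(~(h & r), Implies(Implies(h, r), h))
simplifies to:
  h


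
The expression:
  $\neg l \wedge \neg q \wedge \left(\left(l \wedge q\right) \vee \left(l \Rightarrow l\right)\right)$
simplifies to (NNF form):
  $\neg l \wedge \neg q$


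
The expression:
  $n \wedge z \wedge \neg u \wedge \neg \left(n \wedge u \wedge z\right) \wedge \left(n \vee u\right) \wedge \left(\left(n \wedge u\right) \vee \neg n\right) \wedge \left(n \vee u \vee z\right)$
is never true.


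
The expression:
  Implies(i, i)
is always true.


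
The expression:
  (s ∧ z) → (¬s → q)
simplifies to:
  True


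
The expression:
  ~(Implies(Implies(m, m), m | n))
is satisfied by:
  {n: False, m: False}


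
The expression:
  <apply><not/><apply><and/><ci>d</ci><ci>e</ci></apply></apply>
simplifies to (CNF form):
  <apply><or/><apply><not/><ci>d</ci></apply><apply><not/><ci>e</ci></apply></apply>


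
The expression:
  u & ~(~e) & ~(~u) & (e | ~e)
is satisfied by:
  {e: True, u: True}


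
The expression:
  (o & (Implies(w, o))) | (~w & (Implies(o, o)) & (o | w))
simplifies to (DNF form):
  o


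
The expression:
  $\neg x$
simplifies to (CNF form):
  $\neg x$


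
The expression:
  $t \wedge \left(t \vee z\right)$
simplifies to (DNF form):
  $t$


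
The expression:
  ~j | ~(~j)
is always true.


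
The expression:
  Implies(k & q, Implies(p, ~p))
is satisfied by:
  {p: False, k: False, q: False}
  {q: True, p: False, k: False}
  {k: True, p: False, q: False}
  {q: True, k: True, p: False}
  {p: True, q: False, k: False}
  {q: True, p: True, k: False}
  {k: True, p: True, q: False}


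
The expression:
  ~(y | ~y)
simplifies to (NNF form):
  False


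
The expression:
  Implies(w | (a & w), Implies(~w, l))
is always true.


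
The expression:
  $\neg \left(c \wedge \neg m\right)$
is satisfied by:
  {m: True, c: False}
  {c: False, m: False}
  {c: True, m: True}


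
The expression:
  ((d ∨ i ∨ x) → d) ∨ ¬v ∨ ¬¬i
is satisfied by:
  {i: True, d: True, v: False, x: False}
  {i: True, v: False, x: False, d: False}
  {d: True, v: False, x: False, i: False}
  {d: False, v: False, x: False, i: False}
  {i: True, x: True, d: True, v: False}
  {i: True, x: True, d: False, v: False}
  {x: True, d: True, i: False, v: False}
  {x: True, i: False, v: False, d: False}
  {d: True, i: True, v: True, x: False}
  {i: True, v: True, d: False, x: False}
  {d: True, v: True, i: False, x: False}
  {v: True, i: False, x: False, d: False}
  {i: True, x: True, v: True, d: True}
  {i: True, x: True, v: True, d: False}
  {x: True, v: True, d: True, i: False}


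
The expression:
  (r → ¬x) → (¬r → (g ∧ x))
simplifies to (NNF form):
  r ∨ (g ∧ x)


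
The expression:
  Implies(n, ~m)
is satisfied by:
  {m: False, n: False}
  {n: True, m: False}
  {m: True, n: False}


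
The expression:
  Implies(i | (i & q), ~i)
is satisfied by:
  {i: False}


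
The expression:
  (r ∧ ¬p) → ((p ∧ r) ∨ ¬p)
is always true.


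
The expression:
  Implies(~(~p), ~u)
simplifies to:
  ~p | ~u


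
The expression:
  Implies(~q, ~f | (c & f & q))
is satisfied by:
  {q: True, f: False}
  {f: False, q: False}
  {f: True, q: True}


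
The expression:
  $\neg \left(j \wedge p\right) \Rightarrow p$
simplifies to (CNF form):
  $p$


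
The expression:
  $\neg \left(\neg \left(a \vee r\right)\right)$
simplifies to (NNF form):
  $a \vee r$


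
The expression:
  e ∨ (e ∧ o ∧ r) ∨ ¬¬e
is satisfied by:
  {e: True}


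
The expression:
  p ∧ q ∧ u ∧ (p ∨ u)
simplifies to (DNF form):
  p ∧ q ∧ u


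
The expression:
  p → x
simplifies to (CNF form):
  x ∨ ¬p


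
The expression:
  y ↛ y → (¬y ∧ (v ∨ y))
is always true.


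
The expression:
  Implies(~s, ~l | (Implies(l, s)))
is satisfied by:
  {s: True, l: False}
  {l: False, s: False}
  {l: True, s: True}


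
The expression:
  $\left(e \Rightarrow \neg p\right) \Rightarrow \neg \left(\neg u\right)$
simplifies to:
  $u \vee \left(e \wedge p\right)$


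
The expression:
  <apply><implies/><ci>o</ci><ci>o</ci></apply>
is always true.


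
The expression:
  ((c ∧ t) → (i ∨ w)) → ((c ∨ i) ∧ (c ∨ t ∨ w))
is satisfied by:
  {i: True, t: True, c: True, w: True}
  {i: True, t: True, c: True, w: False}
  {i: True, c: True, w: True, t: False}
  {i: True, c: True, w: False, t: False}
  {t: True, c: True, w: True, i: False}
  {t: True, c: True, w: False, i: False}
  {c: True, w: True, t: False, i: False}
  {c: True, t: False, w: False, i: False}
  {i: True, t: True, w: True, c: False}
  {i: True, t: True, w: False, c: False}
  {i: True, w: True, c: False, t: False}


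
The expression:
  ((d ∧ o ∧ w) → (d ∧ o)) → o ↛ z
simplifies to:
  o ∧ ¬z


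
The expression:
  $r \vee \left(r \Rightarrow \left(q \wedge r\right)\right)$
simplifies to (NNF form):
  $\text{True}$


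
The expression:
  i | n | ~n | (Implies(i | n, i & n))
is always true.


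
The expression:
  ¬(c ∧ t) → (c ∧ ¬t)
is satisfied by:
  {c: True}


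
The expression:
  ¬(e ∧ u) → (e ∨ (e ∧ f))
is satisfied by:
  {e: True}


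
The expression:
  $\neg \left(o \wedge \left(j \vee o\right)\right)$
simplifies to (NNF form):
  $\neg o$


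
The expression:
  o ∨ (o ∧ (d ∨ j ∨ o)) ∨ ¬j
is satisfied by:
  {o: True, j: False}
  {j: False, o: False}
  {j: True, o: True}


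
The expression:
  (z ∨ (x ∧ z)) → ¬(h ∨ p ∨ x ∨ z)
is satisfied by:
  {z: False}


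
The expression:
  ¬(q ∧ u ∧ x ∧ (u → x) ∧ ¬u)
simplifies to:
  True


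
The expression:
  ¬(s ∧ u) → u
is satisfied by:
  {u: True}


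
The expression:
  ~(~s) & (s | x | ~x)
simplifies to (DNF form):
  s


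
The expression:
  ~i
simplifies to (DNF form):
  ~i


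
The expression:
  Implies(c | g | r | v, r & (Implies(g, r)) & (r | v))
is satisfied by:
  {r: True, g: False, c: False, v: False}
  {r: True, v: True, g: False, c: False}
  {r: True, c: True, g: False, v: False}
  {r: True, v: True, c: True, g: False}
  {r: True, g: True, c: False, v: False}
  {r: True, v: True, g: True, c: False}
  {r: True, c: True, g: True, v: False}
  {r: True, v: True, c: True, g: True}
  {v: False, g: False, c: False, r: False}


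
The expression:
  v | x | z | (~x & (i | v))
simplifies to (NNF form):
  i | v | x | z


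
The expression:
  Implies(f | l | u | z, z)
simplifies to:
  z | (~f & ~l & ~u)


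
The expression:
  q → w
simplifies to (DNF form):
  w ∨ ¬q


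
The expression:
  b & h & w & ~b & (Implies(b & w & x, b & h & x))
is never true.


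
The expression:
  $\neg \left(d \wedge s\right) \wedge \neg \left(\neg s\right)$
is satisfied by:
  {s: True, d: False}


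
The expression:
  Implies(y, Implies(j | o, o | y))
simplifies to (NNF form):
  True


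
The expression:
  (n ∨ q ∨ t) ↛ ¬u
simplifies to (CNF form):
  u ∧ (n ∨ q ∨ t)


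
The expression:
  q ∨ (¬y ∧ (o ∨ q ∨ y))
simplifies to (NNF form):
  q ∨ (o ∧ ¬y)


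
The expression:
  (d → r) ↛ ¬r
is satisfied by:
  {r: True}


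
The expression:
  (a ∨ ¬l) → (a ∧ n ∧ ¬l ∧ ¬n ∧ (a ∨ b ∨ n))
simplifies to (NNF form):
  l ∧ ¬a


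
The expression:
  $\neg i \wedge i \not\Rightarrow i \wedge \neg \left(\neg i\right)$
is never true.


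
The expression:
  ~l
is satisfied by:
  {l: False}


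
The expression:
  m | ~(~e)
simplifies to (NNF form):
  e | m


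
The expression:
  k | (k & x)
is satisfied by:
  {k: True}


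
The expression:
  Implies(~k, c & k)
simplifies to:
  k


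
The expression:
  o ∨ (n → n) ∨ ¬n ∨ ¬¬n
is always true.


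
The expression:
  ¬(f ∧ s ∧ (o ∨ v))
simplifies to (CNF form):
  (¬f ∨ ¬o ∨ ¬s) ∧ (¬f ∨ ¬s ∨ ¬v)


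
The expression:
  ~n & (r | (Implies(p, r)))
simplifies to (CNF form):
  ~n & (r | ~p)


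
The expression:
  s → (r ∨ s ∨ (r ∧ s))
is always true.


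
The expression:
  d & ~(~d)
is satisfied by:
  {d: True}


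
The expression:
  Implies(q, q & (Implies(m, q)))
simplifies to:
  True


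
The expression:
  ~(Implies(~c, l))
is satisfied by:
  {l: False, c: False}


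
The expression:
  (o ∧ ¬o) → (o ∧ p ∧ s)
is always true.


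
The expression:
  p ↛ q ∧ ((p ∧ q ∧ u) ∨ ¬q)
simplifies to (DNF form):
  p ∧ ¬q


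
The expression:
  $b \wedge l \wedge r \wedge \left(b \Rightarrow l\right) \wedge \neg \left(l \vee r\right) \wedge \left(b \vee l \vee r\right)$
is never true.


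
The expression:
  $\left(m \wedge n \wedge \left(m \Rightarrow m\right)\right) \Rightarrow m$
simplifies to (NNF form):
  $\text{True}$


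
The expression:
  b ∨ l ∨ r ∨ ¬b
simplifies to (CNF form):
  True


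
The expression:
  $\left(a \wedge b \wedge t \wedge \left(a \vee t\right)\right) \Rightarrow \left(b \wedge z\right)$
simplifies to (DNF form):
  $z \vee \neg a \vee \neg b \vee \neg t$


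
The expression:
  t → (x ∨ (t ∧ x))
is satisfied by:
  {x: True, t: False}
  {t: False, x: False}
  {t: True, x: True}


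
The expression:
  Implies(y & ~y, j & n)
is always true.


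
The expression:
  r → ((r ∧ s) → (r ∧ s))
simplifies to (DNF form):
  True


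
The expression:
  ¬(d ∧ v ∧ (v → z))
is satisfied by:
  {v: False, z: False, d: False}
  {d: True, v: False, z: False}
  {z: True, v: False, d: False}
  {d: True, z: True, v: False}
  {v: True, d: False, z: False}
  {d: True, v: True, z: False}
  {z: True, v: True, d: False}


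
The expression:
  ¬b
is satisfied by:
  {b: False}


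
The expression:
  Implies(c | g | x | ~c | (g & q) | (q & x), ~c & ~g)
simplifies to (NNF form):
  ~c & ~g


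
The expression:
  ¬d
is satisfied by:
  {d: False}


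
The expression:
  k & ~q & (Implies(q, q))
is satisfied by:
  {k: True, q: False}


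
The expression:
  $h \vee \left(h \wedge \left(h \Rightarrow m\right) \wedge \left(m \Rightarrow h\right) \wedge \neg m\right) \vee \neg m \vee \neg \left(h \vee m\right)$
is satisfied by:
  {h: True, m: False}
  {m: False, h: False}
  {m: True, h: True}


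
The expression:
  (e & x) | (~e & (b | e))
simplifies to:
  (e & x) | (b & ~e)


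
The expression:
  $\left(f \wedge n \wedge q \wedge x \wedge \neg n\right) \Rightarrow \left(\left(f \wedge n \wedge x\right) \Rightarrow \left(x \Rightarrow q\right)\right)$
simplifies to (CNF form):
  $\text{True}$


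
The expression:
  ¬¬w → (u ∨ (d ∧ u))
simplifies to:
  u ∨ ¬w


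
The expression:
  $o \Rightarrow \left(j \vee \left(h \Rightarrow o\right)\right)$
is always true.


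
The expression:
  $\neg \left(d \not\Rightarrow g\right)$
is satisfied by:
  {g: True, d: False}
  {d: False, g: False}
  {d: True, g: True}


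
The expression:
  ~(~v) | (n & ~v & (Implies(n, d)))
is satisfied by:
  {n: True, v: True, d: True}
  {n: True, v: True, d: False}
  {v: True, d: True, n: False}
  {v: True, d: False, n: False}
  {n: True, d: True, v: False}


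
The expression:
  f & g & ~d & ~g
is never true.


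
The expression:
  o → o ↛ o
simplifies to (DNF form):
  ¬o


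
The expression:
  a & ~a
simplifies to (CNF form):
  False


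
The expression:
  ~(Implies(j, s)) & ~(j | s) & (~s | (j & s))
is never true.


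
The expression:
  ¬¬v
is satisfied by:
  {v: True}


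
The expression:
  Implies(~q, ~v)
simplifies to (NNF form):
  q | ~v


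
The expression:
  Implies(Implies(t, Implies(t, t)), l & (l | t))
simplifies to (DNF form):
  l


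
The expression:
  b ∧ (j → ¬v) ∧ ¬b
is never true.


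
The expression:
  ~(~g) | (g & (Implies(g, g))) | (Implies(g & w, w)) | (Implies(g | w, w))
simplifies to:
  True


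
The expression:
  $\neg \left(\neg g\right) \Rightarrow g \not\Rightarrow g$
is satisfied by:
  {g: False}


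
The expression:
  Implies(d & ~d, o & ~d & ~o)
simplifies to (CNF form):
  True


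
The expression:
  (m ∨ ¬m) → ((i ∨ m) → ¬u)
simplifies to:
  (¬i ∧ ¬m) ∨ ¬u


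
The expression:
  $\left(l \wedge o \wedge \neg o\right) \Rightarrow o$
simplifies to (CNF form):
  $\text{True}$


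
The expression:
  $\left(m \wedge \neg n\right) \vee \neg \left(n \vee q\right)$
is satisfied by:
  {m: True, n: False, q: False}
  {n: False, q: False, m: False}
  {m: True, q: True, n: False}


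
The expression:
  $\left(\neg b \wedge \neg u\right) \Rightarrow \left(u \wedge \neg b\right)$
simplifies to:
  $b \vee u$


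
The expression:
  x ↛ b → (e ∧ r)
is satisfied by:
  {r: True, b: True, e: True, x: False}
  {r: True, b: True, e: False, x: False}
  {b: True, e: True, x: False, r: False}
  {b: True, e: False, x: False, r: False}
  {r: True, e: True, x: False, b: False}
  {r: True, e: False, x: False, b: False}
  {e: True, r: False, x: False, b: False}
  {e: False, r: False, x: False, b: False}
  {r: True, b: True, x: True, e: True}
  {r: True, b: True, x: True, e: False}
  {b: True, x: True, e: True, r: False}
  {b: True, x: True, e: False, r: False}
  {r: True, x: True, e: True, b: False}


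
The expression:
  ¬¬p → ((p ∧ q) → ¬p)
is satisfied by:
  {p: False, q: False}
  {q: True, p: False}
  {p: True, q: False}


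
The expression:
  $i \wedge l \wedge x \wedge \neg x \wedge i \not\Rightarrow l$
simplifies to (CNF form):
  $\text{False}$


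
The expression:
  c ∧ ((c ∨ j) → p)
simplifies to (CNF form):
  c ∧ p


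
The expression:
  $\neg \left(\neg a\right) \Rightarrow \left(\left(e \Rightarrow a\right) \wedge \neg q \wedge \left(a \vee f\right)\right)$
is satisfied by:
  {q: False, a: False}
  {a: True, q: False}
  {q: True, a: False}


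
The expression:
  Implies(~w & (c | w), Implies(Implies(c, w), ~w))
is always true.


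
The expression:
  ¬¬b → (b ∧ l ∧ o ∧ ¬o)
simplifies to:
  ¬b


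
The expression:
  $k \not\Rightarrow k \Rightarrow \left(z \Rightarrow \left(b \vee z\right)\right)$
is always true.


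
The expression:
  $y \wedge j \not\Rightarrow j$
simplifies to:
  $\text{False}$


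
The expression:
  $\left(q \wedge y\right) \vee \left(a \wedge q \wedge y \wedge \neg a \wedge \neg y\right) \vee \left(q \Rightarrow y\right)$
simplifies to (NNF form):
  $y \vee \neg q$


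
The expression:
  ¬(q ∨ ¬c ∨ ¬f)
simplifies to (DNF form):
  c ∧ f ∧ ¬q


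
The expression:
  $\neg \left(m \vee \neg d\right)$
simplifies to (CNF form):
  $d \wedge \neg m$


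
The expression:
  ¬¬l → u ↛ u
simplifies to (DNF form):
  ¬l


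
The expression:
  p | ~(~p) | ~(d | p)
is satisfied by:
  {p: True, d: False}
  {d: False, p: False}
  {d: True, p: True}


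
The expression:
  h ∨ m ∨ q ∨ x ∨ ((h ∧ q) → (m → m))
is always true.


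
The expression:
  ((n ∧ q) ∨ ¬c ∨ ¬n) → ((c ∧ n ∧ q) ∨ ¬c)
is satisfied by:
  {n: True, c: False}
  {c: False, n: False}
  {c: True, n: True}


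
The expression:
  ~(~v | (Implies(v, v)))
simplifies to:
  False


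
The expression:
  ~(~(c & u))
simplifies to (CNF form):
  c & u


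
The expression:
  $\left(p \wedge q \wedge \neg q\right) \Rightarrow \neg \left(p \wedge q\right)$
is always true.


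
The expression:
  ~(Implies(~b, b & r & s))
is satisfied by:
  {b: False}


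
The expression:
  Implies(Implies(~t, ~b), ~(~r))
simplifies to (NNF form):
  r | (b & ~t)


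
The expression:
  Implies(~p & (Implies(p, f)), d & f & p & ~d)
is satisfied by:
  {p: True}


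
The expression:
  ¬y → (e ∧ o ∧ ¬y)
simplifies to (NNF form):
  y ∨ (e ∧ o)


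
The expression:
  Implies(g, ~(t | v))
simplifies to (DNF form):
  ~g | (~t & ~v)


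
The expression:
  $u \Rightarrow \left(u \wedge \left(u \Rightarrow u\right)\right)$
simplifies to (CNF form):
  $\text{True}$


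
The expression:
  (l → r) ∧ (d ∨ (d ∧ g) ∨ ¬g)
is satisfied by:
  {r: True, d: True, g: False, l: False}
  {r: True, g: False, l: False, d: False}
  {d: True, g: False, l: False, r: False}
  {d: False, g: False, l: False, r: False}
  {r: True, l: True, d: True, g: False}
  {r: True, l: True, d: False, g: False}
  {r: True, d: True, g: True, l: False}
  {d: True, g: True, r: False, l: False}
  {r: True, d: True, g: True, l: True}


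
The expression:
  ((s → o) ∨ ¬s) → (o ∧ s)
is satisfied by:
  {s: True}


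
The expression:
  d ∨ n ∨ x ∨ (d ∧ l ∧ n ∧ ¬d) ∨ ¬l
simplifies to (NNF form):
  d ∨ n ∨ x ∨ ¬l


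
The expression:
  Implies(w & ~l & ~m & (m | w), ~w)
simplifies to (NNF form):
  l | m | ~w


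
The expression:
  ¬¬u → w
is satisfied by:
  {w: True, u: False}
  {u: False, w: False}
  {u: True, w: True}


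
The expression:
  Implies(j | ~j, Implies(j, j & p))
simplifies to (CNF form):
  p | ~j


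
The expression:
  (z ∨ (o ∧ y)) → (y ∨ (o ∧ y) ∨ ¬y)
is always true.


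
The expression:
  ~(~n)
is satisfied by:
  {n: True}


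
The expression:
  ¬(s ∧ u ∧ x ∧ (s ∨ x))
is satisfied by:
  {s: False, u: False, x: False}
  {x: True, s: False, u: False}
  {u: True, s: False, x: False}
  {x: True, u: True, s: False}
  {s: True, x: False, u: False}
  {x: True, s: True, u: False}
  {u: True, s: True, x: False}


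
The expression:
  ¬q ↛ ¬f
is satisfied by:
  {f: True, q: False}


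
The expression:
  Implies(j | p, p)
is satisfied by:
  {p: True, j: False}
  {j: False, p: False}
  {j: True, p: True}


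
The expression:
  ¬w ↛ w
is always true.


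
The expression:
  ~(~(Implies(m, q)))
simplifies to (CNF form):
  q | ~m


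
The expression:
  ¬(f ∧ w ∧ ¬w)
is always true.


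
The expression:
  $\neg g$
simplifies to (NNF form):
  $\neg g$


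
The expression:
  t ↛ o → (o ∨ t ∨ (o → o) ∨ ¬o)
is always true.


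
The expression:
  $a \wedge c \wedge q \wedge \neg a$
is never true.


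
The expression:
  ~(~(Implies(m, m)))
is always true.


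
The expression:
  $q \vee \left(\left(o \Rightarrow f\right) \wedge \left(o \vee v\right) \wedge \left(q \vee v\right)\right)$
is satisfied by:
  {q: True, v: True, f: True, o: False}
  {q: True, v: True, o: False, f: False}
  {q: True, v: True, f: True, o: True}
  {q: True, v: True, o: True, f: False}
  {q: True, f: True, o: False, v: False}
  {q: True, o: False, f: False, v: False}
  {q: True, f: True, o: True, v: False}
  {q: True, o: True, f: False, v: False}
  {f: True, v: True, o: False, q: False}
  {v: True, o: False, f: False, q: False}
  {f: True, v: True, o: True, q: False}


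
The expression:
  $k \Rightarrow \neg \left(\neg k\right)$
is always true.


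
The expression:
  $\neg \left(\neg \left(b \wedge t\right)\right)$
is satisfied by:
  {t: True, b: True}


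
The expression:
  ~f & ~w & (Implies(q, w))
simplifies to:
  ~f & ~q & ~w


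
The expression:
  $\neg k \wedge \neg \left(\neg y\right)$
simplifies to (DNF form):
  $y \wedge \neg k$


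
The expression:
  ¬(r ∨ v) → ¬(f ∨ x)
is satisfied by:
  {r: True, v: True, x: False, f: False}
  {r: True, v: True, f: True, x: False}
  {r: True, v: True, x: True, f: False}
  {r: True, v: True, f: True, x: True}
  {r: True, x: False, f: False, v: False}
  {r: True, f: True, x: False, v: False}
  {r: True, x: True, f: False, v: False}
  {r: True, f: True, x: True, v: False}
  {v: True, x: False, f: False, r: False}
  {f: True, v: True, x: False, r: False}
  {v: True, x: True, f: False, r: False}
  {f: True, v: True, x: True, r: False}
  {v: False, x: False, f: False, r: False}


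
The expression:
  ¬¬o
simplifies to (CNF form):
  o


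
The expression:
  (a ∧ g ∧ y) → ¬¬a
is always true.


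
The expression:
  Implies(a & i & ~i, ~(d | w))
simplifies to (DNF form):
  True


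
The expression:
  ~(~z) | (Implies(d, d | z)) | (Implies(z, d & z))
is always true.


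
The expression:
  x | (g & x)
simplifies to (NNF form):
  x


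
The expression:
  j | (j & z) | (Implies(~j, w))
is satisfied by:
  {w: True, j: True}
  {w: True, j: False}
  {j: True, w: False}


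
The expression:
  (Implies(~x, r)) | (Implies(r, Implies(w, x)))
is always true.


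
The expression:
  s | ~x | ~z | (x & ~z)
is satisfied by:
  {s: True, z: False, x: False}
  {s: False, z: False, x: False}
  {x: True, s: True, z: False}
  {x: True, s: False, z: False}
  {z: True, s: True, x: False}
  {z: True, s: False, x: False}
  {z: True, x: True, s: True}


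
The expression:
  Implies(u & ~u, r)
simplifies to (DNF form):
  True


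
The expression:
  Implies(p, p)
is always true.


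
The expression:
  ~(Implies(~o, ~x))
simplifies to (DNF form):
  x & ~o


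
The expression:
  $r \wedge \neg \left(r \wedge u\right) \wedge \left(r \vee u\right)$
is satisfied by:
  {r: True, u: False}


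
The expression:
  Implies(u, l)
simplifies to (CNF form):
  l | ~u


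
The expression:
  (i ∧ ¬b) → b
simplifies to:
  b ∨ ¬i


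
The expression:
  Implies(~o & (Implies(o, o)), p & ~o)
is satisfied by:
  {o: True, p: True}
  {o: True, p: False}
  {p: True, o: False}


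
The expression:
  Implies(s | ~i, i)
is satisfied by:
  {i: True}


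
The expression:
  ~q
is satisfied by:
  {q: False}


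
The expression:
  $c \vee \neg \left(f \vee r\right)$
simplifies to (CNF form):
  $\left(c \vee \neg f\right) \wedge \left(c \vee \neg r\right)$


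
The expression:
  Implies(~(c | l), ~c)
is always true.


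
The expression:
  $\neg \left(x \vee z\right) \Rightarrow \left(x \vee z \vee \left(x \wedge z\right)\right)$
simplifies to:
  $x \vee z$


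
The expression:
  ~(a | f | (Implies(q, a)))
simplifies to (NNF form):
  q & ~a & ~f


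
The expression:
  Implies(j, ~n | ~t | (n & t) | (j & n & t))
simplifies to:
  True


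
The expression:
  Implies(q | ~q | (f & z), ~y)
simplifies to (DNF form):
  ~y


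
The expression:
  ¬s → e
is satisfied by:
  {e: True, s: True}
  {e: True, s: False}
  {s: True, e: False}


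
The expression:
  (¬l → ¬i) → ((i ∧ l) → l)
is always true.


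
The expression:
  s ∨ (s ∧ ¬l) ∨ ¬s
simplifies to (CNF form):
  True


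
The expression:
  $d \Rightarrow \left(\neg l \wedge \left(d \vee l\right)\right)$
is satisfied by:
  {l: False, d: False}
  {d: True, l: False}
  {l: True, d: False}


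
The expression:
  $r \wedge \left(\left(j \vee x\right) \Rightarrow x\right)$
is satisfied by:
  {r: True, x: True, j: False}
  {r: True, x: False, j: False}
  {r: True, j: True, x: True}


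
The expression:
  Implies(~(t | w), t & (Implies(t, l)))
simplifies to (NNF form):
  t | w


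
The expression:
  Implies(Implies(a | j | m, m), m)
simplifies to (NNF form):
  a | j | m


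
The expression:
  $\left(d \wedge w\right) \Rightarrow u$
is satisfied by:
  {u: True, w: False, d: False}
  {w: False, d: False, u: False}
  {d: True, u: True, w: False}
  {d: True, w: False, u: False}
  {u: True, w: True, d: False}
  {w: True, u: False, d: False}
  {d: True, w: True, u: True}


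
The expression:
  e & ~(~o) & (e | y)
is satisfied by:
  {e: True, o: True}


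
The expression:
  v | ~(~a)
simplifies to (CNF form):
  a | v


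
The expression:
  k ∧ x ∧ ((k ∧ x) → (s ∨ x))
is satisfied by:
  {x: True, k: True}


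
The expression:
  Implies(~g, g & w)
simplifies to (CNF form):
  g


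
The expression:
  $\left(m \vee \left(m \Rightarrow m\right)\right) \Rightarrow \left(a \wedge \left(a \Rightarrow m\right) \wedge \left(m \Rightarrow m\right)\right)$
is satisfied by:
  {a: True, m: True}


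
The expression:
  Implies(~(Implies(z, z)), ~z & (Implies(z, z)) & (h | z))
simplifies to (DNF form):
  True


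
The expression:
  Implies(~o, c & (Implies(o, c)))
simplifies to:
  c | o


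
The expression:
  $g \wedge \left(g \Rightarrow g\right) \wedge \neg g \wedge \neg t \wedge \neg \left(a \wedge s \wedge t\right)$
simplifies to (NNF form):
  $\text{False}$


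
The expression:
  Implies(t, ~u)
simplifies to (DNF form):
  ~t | ~u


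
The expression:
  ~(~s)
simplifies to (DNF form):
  s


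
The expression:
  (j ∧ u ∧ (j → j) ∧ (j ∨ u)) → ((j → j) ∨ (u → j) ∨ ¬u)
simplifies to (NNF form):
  True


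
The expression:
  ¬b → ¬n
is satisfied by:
  {b: True, n: False}
  {n: False, b: False}
  {n: True, b: True}


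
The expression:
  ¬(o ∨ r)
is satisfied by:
  {o: False, r: False}


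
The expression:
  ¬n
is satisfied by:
  {n: False}


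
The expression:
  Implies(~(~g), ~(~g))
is always true.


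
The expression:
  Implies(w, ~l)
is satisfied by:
  {l: False, w: False}
  {w: True, l: False}
  {l: True, w: False}


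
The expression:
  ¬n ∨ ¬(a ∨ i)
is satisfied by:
  {i: False, n: False, a: False}
  {a: True, i: False, n: False}
  {i: True, a: False, n: False}
  {a: True, i: True, n: False}
  {n: True, a: False, i: False}


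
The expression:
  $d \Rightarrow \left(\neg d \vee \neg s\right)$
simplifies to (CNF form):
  $\neg d \vee \neg s$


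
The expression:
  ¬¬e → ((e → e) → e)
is always true.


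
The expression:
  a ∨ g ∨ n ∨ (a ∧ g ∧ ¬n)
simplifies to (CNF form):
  a ∨ g ∨ n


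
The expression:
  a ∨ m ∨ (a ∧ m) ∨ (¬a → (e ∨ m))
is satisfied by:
  {a: True, m: True, e: True}
  {a: True, m: True, e: False}
  {a: True, e: True, m: False}
  {a: True, e: False, m: False}
  {m: True, e: True, a: False}
  {m: True, e: False, a: False}
  {e: True, m: False, a: False}


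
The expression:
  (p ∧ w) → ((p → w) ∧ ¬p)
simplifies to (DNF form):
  ¬p ∨ ¬w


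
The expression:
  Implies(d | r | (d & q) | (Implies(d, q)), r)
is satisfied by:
  {r: True}


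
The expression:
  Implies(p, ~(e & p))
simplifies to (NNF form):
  ~e | ~p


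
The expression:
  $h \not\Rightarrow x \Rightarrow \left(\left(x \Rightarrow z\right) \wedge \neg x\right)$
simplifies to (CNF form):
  $\text{True}$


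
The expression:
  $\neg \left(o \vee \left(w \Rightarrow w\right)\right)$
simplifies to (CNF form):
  $\text{False}$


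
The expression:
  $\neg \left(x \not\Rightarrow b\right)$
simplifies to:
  $b \vee \neg x$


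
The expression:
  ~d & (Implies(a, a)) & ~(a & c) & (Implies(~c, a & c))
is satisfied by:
  {c: True, d: False, a: False}


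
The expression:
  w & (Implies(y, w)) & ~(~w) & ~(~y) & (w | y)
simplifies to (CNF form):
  w & y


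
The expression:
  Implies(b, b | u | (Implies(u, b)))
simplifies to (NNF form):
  True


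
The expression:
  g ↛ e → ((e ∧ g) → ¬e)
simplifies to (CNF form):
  True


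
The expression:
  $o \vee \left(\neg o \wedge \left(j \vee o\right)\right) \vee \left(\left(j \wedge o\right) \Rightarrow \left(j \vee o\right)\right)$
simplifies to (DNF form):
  $\text{True}$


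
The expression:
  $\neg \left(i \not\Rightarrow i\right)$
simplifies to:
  $\text{True}$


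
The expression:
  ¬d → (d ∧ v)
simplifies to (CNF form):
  d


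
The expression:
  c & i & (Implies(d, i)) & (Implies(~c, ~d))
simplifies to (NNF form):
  c & i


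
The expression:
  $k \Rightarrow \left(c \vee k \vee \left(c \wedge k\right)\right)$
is always true.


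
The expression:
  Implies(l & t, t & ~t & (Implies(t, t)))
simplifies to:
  ~l | ~t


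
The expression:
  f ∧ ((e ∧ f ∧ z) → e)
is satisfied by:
  {f: True}


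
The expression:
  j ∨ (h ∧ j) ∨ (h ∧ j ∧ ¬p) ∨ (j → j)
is always true.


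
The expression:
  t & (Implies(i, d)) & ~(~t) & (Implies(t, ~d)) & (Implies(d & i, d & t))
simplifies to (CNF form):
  t & ~d & ~i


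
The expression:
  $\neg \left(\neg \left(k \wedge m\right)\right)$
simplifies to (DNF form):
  $k \wedge m$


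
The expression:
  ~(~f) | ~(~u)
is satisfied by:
  {u: True, f: True}
  {u: True, f: False}
  {f: True, u: False}


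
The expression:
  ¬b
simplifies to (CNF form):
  ¬b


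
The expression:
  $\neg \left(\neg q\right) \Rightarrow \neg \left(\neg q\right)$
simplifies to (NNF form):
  $\text{True}$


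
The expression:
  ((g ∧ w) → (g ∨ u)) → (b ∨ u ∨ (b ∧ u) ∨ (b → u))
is always true.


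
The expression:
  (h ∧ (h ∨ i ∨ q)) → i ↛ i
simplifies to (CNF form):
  ¬h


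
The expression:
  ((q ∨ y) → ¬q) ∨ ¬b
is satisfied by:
  {q: False, b: False}
  {b: True, q: False}
  {q: True, b: False}


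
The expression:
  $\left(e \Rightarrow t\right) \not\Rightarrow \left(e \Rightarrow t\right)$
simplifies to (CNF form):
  $\text{False}$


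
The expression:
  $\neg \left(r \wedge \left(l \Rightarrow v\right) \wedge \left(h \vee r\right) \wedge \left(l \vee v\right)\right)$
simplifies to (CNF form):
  $\neg r \vee \neg v$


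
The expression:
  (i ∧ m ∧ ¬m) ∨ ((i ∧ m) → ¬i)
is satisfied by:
  {m: False, i: False}
  {i: True, m: False}
  {m: True, i: False}


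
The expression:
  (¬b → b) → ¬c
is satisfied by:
  {c: False, b: False}
  {b: True, c: False}
  {c: True, b: False}


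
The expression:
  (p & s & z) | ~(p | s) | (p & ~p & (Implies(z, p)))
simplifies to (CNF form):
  (p | ~s) & (s | ~p) & (z | ~s)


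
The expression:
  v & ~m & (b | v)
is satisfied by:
  {v: True, m: False}


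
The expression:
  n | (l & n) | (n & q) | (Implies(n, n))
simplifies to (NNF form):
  True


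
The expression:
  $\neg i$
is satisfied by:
  {i: False}


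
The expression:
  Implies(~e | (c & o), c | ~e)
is always true.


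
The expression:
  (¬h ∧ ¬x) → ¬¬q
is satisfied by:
  {x: True, q: True, h: True}
  {x: True, q: True, h: False}
  {x: True, h: True, q: False}
  {x: True, h: False, q: False}
  {q: True, h: True, x: False}
  {q: True, h: False, x: False}
  {h: True, q: False, x: False}


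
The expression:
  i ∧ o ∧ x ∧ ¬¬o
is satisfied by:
  {i: True, x: True, o: True}


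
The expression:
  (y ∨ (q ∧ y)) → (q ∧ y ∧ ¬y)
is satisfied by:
  {y: False}


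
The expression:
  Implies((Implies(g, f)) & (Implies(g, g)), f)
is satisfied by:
  {g: True, f: True}
  {g: True, f: False}
  {f: True, g: False}


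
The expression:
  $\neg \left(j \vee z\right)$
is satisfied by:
  {z: False, j: False}


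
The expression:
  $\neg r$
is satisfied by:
  {r: False}


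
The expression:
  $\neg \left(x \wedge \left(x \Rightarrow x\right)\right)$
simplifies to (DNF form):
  $\neg x$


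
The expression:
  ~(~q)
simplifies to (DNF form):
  q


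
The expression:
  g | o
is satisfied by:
  {o: True, g: True}
  {o: True, g: False}
  {g: True, o: False}


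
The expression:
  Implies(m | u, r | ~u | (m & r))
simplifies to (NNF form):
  r | ~u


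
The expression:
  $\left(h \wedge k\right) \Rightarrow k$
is always true.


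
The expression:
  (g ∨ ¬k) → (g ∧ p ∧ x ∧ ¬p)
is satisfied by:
  {k: True, g: False}


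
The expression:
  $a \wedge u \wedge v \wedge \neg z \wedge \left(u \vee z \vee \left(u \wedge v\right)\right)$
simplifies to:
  $a \wedge u \wedge v \wedge \neg z$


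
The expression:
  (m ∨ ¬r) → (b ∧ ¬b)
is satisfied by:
  {r: True, m: False}


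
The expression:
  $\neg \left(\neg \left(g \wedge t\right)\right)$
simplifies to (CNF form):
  $g \wedge t$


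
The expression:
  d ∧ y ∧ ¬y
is never true.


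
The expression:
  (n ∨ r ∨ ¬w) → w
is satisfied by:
  {w: True}


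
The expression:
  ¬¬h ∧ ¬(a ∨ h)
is never true.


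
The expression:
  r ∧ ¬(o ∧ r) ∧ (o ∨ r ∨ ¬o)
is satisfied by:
  {r: True, o: False}


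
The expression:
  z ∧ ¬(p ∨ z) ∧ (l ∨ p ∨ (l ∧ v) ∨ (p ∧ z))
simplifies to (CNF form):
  False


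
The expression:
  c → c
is always true.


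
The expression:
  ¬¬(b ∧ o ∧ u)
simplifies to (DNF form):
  b ∧ o ∧ u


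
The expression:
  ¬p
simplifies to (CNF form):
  ¬p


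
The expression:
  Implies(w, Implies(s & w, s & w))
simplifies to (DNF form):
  True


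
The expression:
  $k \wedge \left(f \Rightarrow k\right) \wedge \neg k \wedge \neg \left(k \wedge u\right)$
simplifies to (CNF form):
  $\text{False}$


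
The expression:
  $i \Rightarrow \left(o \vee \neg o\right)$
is always true.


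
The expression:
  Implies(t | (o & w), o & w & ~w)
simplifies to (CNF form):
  ~t & (~o | ~w)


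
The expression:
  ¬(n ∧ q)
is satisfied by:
  {q: False, n: False}
  {n: True, q: False}
  {q: True, n: False}


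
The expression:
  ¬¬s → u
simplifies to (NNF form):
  u ∨ ¬s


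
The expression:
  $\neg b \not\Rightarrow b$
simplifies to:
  $\neg b$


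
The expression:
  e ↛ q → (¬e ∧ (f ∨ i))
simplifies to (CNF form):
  q ∨ ¬e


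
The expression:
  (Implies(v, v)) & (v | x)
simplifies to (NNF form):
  v | x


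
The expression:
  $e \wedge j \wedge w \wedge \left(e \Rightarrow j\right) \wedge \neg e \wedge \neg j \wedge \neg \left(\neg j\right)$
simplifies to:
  $\text{False}$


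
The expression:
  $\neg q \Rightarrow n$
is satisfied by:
  {n: True, q: True}
  {n: True, q: False}
  {q: True, n: False}


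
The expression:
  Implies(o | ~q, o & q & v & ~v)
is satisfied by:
  {q: True, o: False}


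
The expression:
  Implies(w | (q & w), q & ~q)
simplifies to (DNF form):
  ~w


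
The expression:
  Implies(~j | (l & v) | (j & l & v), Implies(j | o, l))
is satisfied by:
  {l: True, j: True, o: False}
  {l: True, j: False, o: False}
  {j: True, l: False, o: False}
  {l: False, j: False, o: False}
  {o: True, l: True, j: True}
  {o: True, l: True, j: False}
  {o: True, j: True, l: False}


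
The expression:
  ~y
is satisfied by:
  {y: False}


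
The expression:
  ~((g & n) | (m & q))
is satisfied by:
  {g: False, m: False, q: False, n: False}
  {n: True, g: False, m: False, q: False}
  {q: True, g: False, m: False, n: False}
  {n: True, q: True, g: False, m: False}
  {m: True, n: False, g: False, q: False}
  {n: True, m: True, g: False, q: False}
  {g: True, n: False, m: False, q: False}
  {q: True, g: True, n: False, m: False}
  {m: True, g: True, n: False, q: False}


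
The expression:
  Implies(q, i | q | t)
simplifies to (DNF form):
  True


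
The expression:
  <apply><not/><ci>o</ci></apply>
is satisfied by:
  {o: False}


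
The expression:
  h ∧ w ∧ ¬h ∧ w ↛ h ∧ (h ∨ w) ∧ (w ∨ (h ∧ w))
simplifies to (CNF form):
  False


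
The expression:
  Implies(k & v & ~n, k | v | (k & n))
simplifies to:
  True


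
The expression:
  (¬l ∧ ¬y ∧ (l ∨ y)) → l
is always true.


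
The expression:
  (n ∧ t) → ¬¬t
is always true.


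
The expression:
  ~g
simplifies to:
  ~g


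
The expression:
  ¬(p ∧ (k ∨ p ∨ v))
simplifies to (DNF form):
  ¬p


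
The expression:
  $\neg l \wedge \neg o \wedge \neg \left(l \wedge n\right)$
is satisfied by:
  {o: False, l: False}


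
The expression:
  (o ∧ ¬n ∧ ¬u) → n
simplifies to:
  n ∨ u ∨ ¬o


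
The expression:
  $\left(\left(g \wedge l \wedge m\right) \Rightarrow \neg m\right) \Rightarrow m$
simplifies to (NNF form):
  $m$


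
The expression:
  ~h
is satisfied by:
  {h: False}


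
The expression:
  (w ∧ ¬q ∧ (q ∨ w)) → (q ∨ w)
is always true.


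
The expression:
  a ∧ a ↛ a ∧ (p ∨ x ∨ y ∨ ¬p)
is never true.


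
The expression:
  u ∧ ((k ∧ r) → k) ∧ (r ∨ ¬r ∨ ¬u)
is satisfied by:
  {u: True}


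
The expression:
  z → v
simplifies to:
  v ∨ ¬z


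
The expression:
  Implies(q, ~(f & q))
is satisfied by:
  {q: False, f: False}
  {f: True, q: False}
  {q: True, f: False}


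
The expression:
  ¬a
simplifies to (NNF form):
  ¬a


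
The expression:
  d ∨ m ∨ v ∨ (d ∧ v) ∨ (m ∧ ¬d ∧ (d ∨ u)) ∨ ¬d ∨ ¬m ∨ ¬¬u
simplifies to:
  True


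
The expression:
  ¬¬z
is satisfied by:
  {z: True}


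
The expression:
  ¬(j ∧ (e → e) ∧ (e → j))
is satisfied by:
  {j: False}


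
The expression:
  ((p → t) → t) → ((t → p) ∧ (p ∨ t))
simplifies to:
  p ∨ ¬t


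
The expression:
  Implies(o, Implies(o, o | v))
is always true.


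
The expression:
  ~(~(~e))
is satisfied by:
  {e: False}


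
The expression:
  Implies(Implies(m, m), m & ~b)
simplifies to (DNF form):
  m & ~b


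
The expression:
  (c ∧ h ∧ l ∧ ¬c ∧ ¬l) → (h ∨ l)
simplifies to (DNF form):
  True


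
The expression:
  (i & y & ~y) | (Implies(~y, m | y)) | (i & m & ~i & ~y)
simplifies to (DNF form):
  m | y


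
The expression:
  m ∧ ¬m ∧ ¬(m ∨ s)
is never true.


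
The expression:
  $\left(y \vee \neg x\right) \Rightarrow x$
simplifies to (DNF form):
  $x$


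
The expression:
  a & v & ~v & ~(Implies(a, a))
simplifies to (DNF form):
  False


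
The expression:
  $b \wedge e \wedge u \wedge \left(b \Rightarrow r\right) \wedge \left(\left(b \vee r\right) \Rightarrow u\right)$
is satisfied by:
  {r: True, e: True, b: True, u: True}


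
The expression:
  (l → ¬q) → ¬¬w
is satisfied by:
  {l: True, w: True, q: True}
  {l: True, w: True, q: False}
  {w: True, q: True, l: False}
  {w: True, q: False, l: False}
  {l: True, q: True, w: False}


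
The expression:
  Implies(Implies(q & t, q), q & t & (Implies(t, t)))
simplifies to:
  q & t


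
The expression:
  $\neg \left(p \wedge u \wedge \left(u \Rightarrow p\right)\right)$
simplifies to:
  $\neg p \vee \neg u$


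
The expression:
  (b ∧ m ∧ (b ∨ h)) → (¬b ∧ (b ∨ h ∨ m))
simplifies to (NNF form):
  ¬b ∨ ¬m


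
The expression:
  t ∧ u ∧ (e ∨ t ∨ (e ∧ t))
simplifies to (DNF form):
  t ∧ u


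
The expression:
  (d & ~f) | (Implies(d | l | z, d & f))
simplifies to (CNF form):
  (d | ~l) & (d | ~z)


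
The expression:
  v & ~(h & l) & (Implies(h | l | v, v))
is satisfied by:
  {v: True, l: False, h: False}
  {h: True, v: True, l: False}
  {l: True, v: True, h: False}
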